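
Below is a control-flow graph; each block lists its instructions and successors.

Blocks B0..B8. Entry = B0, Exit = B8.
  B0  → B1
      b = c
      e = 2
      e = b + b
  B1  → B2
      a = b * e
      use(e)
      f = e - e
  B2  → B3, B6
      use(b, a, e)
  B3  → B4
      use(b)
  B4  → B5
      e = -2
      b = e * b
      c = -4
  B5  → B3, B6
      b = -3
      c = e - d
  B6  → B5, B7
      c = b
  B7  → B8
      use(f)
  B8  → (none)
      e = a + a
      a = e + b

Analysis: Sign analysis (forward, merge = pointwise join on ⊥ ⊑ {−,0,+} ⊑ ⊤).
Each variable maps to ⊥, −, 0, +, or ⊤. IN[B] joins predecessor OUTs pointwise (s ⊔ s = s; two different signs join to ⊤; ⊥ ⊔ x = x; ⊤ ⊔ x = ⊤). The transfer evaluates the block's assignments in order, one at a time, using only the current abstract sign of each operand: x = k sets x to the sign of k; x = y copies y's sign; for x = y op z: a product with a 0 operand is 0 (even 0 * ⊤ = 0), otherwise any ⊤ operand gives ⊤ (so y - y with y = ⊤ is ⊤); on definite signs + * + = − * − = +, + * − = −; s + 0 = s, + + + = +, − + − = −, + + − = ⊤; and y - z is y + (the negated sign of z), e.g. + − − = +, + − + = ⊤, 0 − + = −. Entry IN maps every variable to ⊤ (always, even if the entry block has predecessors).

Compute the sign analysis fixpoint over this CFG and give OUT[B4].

Answer: {a: ⊤, b: ⊤, c: -, d: ⊤, e: -, f: ⊤}

Trace:
Fixpoint table:
  B0: | IN=(all ⊤) | OUT=(all ⊤)
  B1: | IN=(all ⊤) | OUT=(all ⊤)
  B2: | IN=(all ⊤) | OUT=(all ⊤)
  B3: | IN=(all ⊤) | OUT=(all ⊤)
  B4: | IN=(all ⊤) | OUT={c:-, e:-; rest ⊤}
  B5: | IN=(all ⊤) | OUT={b:-; rest ⊤}
  B6: | IN=(all ⊤) | OUT=(all ⊤)
  B7: | IN=(all ⊤) | OUT=(all ⊤)
  B8: | IN=(all ⊤) | OUT=(all ⊤)

Merge at B4: IN[B4] = OUT[B3] = {a: ⊤, b: ⊤, c: ⊤, d: ⊤, e: ⊤, f: ⊤}
Applying B4's transfer function to that IN value gives OUT[B4] (row B4 above).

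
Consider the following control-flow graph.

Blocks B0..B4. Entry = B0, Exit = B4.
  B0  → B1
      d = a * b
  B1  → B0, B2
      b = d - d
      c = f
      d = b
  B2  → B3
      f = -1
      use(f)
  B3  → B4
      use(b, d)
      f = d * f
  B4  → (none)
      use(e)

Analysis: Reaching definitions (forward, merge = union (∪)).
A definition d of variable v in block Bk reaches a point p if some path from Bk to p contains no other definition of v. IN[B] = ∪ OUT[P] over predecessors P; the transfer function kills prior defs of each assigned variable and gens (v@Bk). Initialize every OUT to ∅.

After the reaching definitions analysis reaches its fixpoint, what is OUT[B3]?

Answer: {b@B1, c@B1, d@B1, f@B3}

Derivation:
Converged values:
  B0:  IN={b@B1, c@B1, d@B1}  OUT={b@B1, c@B1, d@B0}
  B1:  IN={b@B1, c@B1, d@B0}  OUT={b@B1, c@B1, d@B1}
  B2:  IN={b@B1, c@B1, d@B1}  OUT={b@B1, c@B1, d@B1, f@B2}
  B3:  IN={b@B1, c@B1, d@B1, f@B2}  OUT={b@B1, c@B1, d@B1, f@B3}
  B4:  IN={b@B1, c@B1, d@B1, f@B3}  OUT={b@B1, c@B1, d@B1, f@B3}

Merge at B3: IN[B3] = OUT[B2] = {b@B1, c@B1, d@B1, f@B2}
Applying B3's transfer function to that IN value gives OUT[B3] (row B3 above).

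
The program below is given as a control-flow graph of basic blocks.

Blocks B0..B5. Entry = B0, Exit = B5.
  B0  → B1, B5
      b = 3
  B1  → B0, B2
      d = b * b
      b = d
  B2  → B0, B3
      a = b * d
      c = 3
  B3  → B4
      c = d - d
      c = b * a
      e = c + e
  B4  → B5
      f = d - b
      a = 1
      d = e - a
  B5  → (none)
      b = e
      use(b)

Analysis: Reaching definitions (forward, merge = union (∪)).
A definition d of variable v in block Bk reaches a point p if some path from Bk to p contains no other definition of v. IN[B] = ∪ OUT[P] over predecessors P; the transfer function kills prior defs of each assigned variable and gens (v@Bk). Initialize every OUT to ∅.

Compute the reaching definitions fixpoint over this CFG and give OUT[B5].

Fixpoint table:
  B0: | IN={a@B2, b@B1, c@B2, d@B1} | OUT={a@B2, b@B0, c@B2, d@B1}
  B1: | IN={a@B2, b@B0, c@B2, d@B1} | OUT={a@B2, b@B1, c@B2, d@B1}
  B2: | IN={a@B2, b@B1, c@B2, d@B1} | OUT={a@B2, b@B1, c@B2, d@B1}
  B3: | IN={a@B2, b@B1, c@B2, d@B1} | OUT={a@B2, b@B1, c@B3, d@B1, e@B3}
  B4: | IN={a@B2, b@B1, c@B3, d@B1, e@B3} | OUT={a@B4, b@B1, c@B3, d@B4, e@B3, f@B4}
  B5: | IN={a@B2, a@B4, b@B0, b@B1, c@B2, c@B3, d@B1, d@B4, e@B3, f@B4} | OUT={a@B2, a@B4, b@B5, c@B2, c@B3, d@B1, d@B4, e@B3, f@B4}

Merge at B5: IN[B5] = OUT[B0] ⊔ OUT[B4] = {a@B2, a@B4, b@B0, b@B1, c@B2, c@B3, d@B1, d@B4, e@B3, f@B4}
Applying B5's transfer function to that IN value gives OUT[B5] (row B5 above).

Answer: {a@B2, a@B4, b@B5, c@B2, c@B3, d@B1, d@B4, e@B3, f@B4}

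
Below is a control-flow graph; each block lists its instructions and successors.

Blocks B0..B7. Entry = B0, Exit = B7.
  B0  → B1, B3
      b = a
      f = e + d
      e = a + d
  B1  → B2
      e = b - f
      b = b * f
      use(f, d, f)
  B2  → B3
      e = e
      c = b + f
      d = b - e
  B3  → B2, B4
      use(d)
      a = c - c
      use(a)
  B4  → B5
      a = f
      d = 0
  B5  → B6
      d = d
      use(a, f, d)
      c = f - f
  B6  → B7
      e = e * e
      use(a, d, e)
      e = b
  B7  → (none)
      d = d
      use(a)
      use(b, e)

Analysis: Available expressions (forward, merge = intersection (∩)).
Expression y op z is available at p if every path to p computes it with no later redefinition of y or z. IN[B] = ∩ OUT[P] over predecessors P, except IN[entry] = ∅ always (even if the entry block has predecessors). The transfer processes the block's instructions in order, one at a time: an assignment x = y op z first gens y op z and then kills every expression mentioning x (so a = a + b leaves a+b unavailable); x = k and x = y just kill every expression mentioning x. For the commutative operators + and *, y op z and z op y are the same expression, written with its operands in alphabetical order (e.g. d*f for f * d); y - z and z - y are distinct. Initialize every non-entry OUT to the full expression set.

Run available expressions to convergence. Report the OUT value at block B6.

Answer: {f-f}

Trace:
Fixpoint table:
  B0:   IN={}   OUT={a+d}
  B1:   IN={a+d}   OUT={a+d}
  B2:   IN={}   OUT={b+f, b-e}
  B3:   IN={}   OUT={c-c}
  B4:   IN={c-c}   OUT={c-c}
  B5:   IN={c-c}   OUT={f-f}
  B6:   IN={f-f}   OUT={f-f}
  B7:   IN={f-f}   OUT={f-f}

Merge at B6: IN[B6] = OUT[B5] = {f-f}
Applying B6's transfer function to that IN value gives OUT[B6] (row B6 above).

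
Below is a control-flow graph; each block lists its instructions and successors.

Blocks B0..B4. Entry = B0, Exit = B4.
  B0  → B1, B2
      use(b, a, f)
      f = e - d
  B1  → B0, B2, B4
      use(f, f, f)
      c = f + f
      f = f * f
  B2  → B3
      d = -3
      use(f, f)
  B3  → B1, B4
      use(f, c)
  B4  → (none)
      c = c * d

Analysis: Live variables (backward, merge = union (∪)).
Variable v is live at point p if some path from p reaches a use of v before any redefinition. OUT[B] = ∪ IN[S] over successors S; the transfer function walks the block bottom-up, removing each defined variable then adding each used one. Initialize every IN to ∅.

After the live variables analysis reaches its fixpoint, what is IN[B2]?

Answer: {a, b, c, e, f}

Derivation:
Fixpoint table:
  B0:  IN={a, b, c, d, e, f}  OUT={a, b, c, d, e, f}
  B1:  IN={a, b, d, e, f}  OUT={a, b, c, d, e, f}
  B2:  IN={a, b, c, e, f}  OUT={a, b, c, d, e, f}
  B3:  IN={a, b, c, d, e, f}  OUT={a, b, c, d, e, f}
  B4:  IN={c, d}  OUT={}

Merge at B2: OUT[B2] = IN[B3] = {a, b, c, d, e, f}
Applying B2's transfer function to that OUT value gives IN[B2] (row B2 above).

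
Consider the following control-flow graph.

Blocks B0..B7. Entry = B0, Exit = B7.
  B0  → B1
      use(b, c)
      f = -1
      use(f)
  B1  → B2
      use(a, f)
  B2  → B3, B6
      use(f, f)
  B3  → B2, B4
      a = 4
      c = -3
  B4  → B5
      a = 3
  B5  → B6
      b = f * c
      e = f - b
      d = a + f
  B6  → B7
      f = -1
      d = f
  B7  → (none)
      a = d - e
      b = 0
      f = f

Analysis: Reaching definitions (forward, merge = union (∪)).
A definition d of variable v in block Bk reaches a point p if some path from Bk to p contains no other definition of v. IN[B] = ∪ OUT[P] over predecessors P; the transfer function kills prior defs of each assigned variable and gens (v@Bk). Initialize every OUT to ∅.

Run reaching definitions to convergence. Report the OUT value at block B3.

Fixpoint table:
  B0:  IN={}  OUT={f@B0}
  B1:  IN={f@B0}  OUT={f@B0}
  B2:  IN={a@B3, c@B3, f@B0}  OUT={a@B3, c@B3, f@B0}
  B3:  IN={a@B3, c@B3, f@B0}  OUT={a@B3, c@B3, f@B0}
  B4:  IN={a@B3, c@B3, f@B0}  OUT={a@B4, c@B3, f@B0}
  B5:  IN={a@B4, c@B3, f@B0}  OUT={a@B4, b@B5, c@B3, d@B5, e@B5, f@B0}
  B6:  IN={a@B3, a@B4, b@B5, c@B3, d@B5, e@B5, f@B0}  OUT={a@B3, a@B4, b@B5, c@B3, d@B6, e@B5, f@B6}
  B7:  IN={a@B3, a@B4, b@B5, c@B3, d@B6, e@B5, f@B6}  OUT={a@B7, b@B7, c@B3, d@B6, e@B5, f@B7}

Merge at B3: IN[B3] = OUT[B2] = {a@B3, c@B3, f@B0}
Applying B3's transfer function to that IN value gives OUT[B3] (row B3 above).

Answer: {a@B3, c@B3, f@B0}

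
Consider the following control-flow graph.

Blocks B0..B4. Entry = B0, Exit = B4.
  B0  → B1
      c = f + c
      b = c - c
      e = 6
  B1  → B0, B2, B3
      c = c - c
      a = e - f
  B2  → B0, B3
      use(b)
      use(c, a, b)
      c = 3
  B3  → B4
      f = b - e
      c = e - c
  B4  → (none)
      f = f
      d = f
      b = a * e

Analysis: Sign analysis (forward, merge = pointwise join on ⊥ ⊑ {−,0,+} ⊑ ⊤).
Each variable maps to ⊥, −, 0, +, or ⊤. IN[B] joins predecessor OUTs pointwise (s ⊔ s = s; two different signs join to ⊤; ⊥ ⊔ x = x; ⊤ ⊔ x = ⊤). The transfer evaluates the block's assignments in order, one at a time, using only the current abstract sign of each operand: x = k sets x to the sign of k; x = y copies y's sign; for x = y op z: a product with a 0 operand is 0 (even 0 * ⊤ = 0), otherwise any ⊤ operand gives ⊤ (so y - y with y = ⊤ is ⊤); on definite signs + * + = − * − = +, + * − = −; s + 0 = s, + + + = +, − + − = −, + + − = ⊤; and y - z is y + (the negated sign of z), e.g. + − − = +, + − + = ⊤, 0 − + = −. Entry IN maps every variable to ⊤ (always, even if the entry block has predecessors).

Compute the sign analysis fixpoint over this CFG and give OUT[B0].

Per-block solution:
  B0:   IN=(all ⊤)   OUT={e:+; rest ⊤}
  B1:   IN={e:+; rest ⊤}   OUT={e:+; rest ⊤}
  B2:   IN={e:+; rest ⊤}   OUT={c:+, e:+; rest ⊤}
  B3:   IN={e:+; rest ⊤}   OUT={e:+; rest ⊤}
  B4:   IN={e:+; rest ⊤}   OUT={e:+; rest ⊤}

Merge at B0 (entry node, so the boundary value (all ⊤) is joined with the incoming edge(s)): IN[B0] = (all ⊤) ⊔ OUT[B1] ⊔ OUT[B2] = {a: ⊤, b: ⊤, c: ⊤, d: ⊤, e: ⊤, f: ⊤}
Applying B0's transfer function to that IN value gives OUT[B0] (row B0 above).

Answer: {a: ⊤, b: ⊤, c: ⊤, d: ⊤, e: +, f: ⊤}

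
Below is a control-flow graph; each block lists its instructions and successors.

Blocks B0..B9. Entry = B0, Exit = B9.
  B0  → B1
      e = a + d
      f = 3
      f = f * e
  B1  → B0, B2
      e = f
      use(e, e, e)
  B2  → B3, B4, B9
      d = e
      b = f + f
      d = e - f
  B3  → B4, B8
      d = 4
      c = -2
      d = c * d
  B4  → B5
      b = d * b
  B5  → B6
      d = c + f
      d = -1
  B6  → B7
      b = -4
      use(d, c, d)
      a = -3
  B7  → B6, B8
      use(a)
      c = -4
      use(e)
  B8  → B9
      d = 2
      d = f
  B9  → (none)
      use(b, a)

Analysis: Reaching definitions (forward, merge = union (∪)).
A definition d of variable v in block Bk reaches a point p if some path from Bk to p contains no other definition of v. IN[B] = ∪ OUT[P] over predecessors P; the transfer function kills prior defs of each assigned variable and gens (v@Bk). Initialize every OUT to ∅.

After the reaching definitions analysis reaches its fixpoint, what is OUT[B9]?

Fixpoint table:
  B0: | IN={e@B1, f@B0} | OUT={e@B0, f@B0}
  B1: | IN={e@B0, f@B0} | OUT={e@B1, f@B0}
  B2: | IN={e@B1, f@B0} | OUT={b@B2, d@B2, e@B1, f@B0}
  B3: | IN={b@B2, d@B2, e@B1, f@B0} | OUT={b@B2, c@B3, d@B3, e@B1, f@B0}
  B4: | IN={b@B2, c@B3, d@B2, d@B3, e@B1, f@B0} | OUT={b@B4, c@B3, d@B2, d@B3, e@B1, f@B0}
  B5: | IN={b@B4, c@B3, d@B2, d@B3, e@B1, f@B0} | OUT={b@B4, c@B3, d@B5, e@B1, f@B0}
  B6: | IN={a@B6, b@B4, b@B6, c@B3, c@B7, d@B5, e@B1, f@B0} | OUT={a@B6, b@B6, c@B3, c@B7, d@B5, e@B1, f@B0}
  B7: | IN={a@B6, b@B6, c@B3, c@B7, d@B5, e@B1, f@B0} | OUT={a@B6, b@B6, c@B7, d@B5, e@B1, f@B0}
  B8: | IN={a@B6, b@B2, b@B6, c@B3, c@B7, d@B3, d@B5, e@B1, f@B0} | OUT={a@B6, b@B2, b@B6, c@B3, c@B7, d@B8, e@B1, f@B0}
  B9: | IN={a@B6, b@B2, b@B6, c@B3, c@B7, d@B2, d@B8, e@B1, f@B0} | OUT={a@B6, b@B2, b@B6, c@B3, c@B7, d@B2, d@B8, e@B1, f@B0}

Merge at B9: IN[B9] = OUT[B2] ⊔ OUT[B8] = {a@B6, b@B2, b@B6, c@B3, c@B7, d@B2, d@B8, e@B1, f@B0}
Applying B9's transfer function to that IN value gives OUT[B9] (row B9 above).

Answer: {a@B6, b@B2, b@B6, c@B3, c@B7, d@B2, d@B8, e@B1, f@B0}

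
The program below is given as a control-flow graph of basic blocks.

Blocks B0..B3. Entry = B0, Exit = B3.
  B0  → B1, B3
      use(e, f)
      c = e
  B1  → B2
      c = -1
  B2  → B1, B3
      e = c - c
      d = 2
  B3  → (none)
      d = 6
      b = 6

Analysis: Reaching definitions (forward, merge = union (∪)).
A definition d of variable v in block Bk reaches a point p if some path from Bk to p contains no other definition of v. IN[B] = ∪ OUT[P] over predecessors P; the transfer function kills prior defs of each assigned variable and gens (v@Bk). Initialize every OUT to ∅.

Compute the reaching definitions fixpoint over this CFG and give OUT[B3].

Converged values:
  B0:   IN={}   OUT={c@B0}
  B1:   IN={c@B0, c@B1, d@B2, e@B2}   OUT={c@B1, d@B2, e@B2}
  B2:   IN={c@B1, d@B2, e@B2}   OUT={c@B1, d@B2, e@B2}
  B3:   IN={c@B0, c@B1, d@B2, e@B2}   OUT={b@B3, c@B0, c@B1, d@B3, e@B2}

Merge at B3: IN[B3] = OUT[B0] ⊔ OUT[B2] = {c@B0, c@B1, d@B2, e@B2}
Applying B3's transfer function to that IN value gives OUT[B3] (row B3 above).

Answer: {b@B3, c@B0, c@B1, d@B3, e@B2}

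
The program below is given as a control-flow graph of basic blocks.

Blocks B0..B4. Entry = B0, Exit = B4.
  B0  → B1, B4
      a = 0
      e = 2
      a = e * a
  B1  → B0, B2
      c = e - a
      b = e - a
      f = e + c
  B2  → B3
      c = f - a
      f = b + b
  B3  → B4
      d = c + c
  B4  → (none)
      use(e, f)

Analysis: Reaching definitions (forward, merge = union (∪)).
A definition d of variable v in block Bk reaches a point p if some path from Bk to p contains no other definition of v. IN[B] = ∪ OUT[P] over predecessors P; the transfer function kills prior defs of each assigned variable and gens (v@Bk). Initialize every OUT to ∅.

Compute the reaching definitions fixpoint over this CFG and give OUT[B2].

Answer: {a@B0, b@B1, c@B2, e@B0, f@B2}

Trace:
Per-block solution:
  B0:  IN={a@B0, b@B1, c@B1, e@B0, f@B1}  OUT={a@B0, b@B1, c@B1, e@B0, f@B1}
  B1:  IN={a@B0, b@B1, c@B1, e@B0, f@B1}  OUT={a@B0, b@B1, c@B1, e@B0, f@B1}
  B2:  IN={a@B0, b@B1, c@B1, e@B0, f@B1}  OUT={a@B0, b@B1, c@B2, e@B0, f@B2}
  B3:  IN={a@B0, b@B1, c@B2, e@B0, f@B2}  OUT={a@B0, b@B1, c@B2, d@B3, e@B0, f@B2}
  B4:  IN={a@B0, b@B1, c@B1, c@B2, d@B3, e@B0, f@B1, f@B2}  OUT={a@B0, b@B1, c@B1, c@B2, d@B3, e@B0, f@B1, f@B2}

Merge at B2: IN[B2] = OUT[B1] = {a@B0, b@B1, c@B1, e@B0, f@B1}
Applying B2's transfer function to that IN value gives OUT[B2] (row B2 above).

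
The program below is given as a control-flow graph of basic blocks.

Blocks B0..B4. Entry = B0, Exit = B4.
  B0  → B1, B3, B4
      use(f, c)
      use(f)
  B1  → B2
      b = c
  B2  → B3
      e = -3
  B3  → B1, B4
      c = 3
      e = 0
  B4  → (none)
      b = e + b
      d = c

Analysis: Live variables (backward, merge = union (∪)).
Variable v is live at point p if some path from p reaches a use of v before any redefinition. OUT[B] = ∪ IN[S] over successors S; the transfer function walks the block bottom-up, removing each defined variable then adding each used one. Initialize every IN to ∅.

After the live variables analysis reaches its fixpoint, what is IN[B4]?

Per-block solution:
  B0:  IN={b, c, e, f}  OUT={b, c, e}
  B1:  IN={c}  OUT={b}
  B2:  IN={b}  OUT={b}
  B3:  IN={b}  OUT={b, c, e}
  B4:  IN={b, c, e}  OUT={}

B4 is the boundary node: OUT[B4] = {}
Applying B4's transfer function to that OUT value gives IN[B4] (row B4 above).

Answer: {b, c, e}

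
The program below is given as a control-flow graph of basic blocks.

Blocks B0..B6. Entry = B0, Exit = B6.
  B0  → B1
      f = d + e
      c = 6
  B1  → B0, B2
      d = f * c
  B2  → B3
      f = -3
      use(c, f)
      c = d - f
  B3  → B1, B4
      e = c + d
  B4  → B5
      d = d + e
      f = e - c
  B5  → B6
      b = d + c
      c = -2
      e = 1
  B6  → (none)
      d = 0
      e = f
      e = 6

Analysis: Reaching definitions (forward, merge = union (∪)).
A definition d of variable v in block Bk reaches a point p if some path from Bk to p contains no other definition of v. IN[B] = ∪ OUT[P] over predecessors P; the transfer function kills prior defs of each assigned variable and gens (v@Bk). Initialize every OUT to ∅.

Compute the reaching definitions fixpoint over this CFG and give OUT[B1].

Converged values:
  B0:  IN={c@B0, c@B2, d@B1, e@B3, f@B0, f@B2}  OUT={c@B0, d@B1, e@B3, f@B0}
  B1:  IN={c@B0, c@B2, d@B1, e@B3, f@B0, f@B2}  OUT={c@B0, c@B2, d@B1, e@B3, f@B0, f@B2}
  B2:  IN={c@B0, c@B2, d@B1, e@B3, f@B0, f@B2}  OUT={c@B2, d@B1, e@B3, f@B2}
  B3:  IN={c@B2, d@B1, e@B3, f@B2}  OUT={c@B2, d@B1, e@B3, f@B2}
  B4:  IN={c@B2, d@B1, e@B3, f@B2}  OUT={c@B2, d@B4, e@B3, f@B4}
  B5:  IN={c@B2, d@B4, e@B3, f@B4}  OUT={b@B5, c@B5, d@B4, e@B5, f@B4}
  B6:  IN={b@B5, c@B5, d@B4, e@B5, f@B4}  OUT={b@B5, c@B5, d@B6, e@B6, f@B4}

Merge at B1: IN[B1] = OUT[B0] ⊔ OUT[B3] = {c@B0, c@B2, d@B1, e@B3, f@B0, f@B2}
Applying B1's transfer function to that IN value gives OUT[B1] (row B1 above).

Answer: {c@B0, c@B2, d@B1, e@B3, f@B0, f@B2}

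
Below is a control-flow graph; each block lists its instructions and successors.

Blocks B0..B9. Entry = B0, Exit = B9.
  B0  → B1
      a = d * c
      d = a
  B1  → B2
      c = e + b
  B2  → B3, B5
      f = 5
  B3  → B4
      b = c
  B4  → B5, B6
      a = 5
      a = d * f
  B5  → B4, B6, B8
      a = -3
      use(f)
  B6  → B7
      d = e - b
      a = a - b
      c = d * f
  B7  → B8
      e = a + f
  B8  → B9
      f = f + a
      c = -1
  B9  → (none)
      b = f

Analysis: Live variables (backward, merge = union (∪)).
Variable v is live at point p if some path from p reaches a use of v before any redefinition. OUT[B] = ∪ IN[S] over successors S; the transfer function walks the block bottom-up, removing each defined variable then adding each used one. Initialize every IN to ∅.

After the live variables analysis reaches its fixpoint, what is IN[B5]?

Answer: {b, d, e, f}

Working:
Converged values:
  B0:  IN={b, c, d, e}  OUT={b, d, e}
  B1:  IN={b, d, e}  OUT={b, c, d, e}
  B2:  IN={b, c, d, e}  OUT={b, c, d, e, f}
  B3:  IN={c, d, e, f}  OUT={b, d, e, f}
  B4:  IN={b, d, e, f}  OUT={a, b, d, e, f}
  B5:  IN={b, d, e, f}  OUT={a, b, d, e, f}
  B6:  IN={a, b, e, f}  OUT={a, f}
  B7:  IN={a, f}  OUT={a, f}
  B8:  IN={a, f}  OUT={f}
  B9:  IN={f}  OUT={}

Merge at B5: OUT[B5] = IN[B4] ⊔ IN[B6] ⊔ IN[B8] = {a, b, d, e, f}
Applying B5's transfer function to that OUT value gives IN[B5] (row B5 above).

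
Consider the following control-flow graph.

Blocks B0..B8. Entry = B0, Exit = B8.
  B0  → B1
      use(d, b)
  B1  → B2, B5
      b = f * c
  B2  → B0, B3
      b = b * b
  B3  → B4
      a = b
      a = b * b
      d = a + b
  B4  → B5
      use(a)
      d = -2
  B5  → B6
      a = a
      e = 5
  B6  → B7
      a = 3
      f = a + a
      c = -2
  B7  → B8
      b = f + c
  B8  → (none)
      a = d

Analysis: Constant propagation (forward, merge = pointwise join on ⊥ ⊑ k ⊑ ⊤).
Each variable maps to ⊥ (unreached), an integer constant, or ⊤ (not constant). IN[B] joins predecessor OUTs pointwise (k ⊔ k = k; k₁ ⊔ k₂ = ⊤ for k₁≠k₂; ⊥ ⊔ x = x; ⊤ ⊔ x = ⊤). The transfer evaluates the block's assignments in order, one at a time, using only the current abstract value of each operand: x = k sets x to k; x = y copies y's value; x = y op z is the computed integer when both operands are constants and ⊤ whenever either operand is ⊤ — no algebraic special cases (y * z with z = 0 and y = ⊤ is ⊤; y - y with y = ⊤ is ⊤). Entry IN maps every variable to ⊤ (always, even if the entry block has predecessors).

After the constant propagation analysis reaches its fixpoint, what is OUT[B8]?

Answer: {a: ⊤, b: 4, c: -2, d: ⊤, e: 5, f: 6}

Trace:
Fixpoint table:
  B0: | IN=(all ⊤) | OUT=(all ⊤)
  B1: | IN=(all ⊤) | OUT=(all ⊤)
  B2: | IN=(all ⊤) | OUT=(all ⊤)
  B3: | IN=(all ⊤) | OUT=(all ⊤)
  B4: | IN=(all ⊤) | OUT={d:-2; rest ⊤}
  B5: | IN=(all ⊤) | OUT={e:5; rest ⊤}
  B6: | IN={e:5; rest ⊤} | OUT={a:3, c:-2, e:5, f:6; rest ⊤}
  B7: | IN={a:3, c:-2, e:5, f:6; rest ⊤} | OUT={a:3, b:4, c:-2, e:5, f:6; rest ⊤}
  B8: | IN={a:3, b:4, c:-2, e:5, f:6; rest ⊤} | OUT={b:4, c:-2, e:5, f:6; rest ⊤}

Merge at B8: IN[B8] = OUT[B7] = {a: 3, b: 4, c: -2, d: ⊤, e: 5, f: 6}
Applying B8's transfer function to that IN value gives OUT[B8] (row B8 above).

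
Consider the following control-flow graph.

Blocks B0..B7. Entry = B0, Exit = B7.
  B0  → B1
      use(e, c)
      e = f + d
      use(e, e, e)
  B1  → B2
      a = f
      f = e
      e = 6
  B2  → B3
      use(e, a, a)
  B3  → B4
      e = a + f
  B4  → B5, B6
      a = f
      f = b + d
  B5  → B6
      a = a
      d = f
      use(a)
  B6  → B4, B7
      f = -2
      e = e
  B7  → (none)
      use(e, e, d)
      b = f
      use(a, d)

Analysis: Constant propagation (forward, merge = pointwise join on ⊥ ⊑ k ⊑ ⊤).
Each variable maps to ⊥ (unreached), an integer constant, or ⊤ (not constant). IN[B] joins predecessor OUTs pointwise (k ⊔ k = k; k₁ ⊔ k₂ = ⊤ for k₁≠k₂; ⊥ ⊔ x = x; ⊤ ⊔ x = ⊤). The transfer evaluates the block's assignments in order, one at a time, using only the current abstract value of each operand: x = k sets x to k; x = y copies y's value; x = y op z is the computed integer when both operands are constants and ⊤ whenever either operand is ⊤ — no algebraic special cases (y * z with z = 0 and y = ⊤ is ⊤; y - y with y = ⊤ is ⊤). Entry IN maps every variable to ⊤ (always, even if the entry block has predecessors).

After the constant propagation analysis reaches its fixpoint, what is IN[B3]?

Answer: {a: ⊤, b: ⊤, c: ⊤, d: ⊤, e: 6, f: ⊤}

Working:
Fixpoint table:
  B0:  IN=(all ⊤)  OUT=(all ⊤)
  B1:  IN=(all ⊤)  OUT={e:6; rest ⊤}
  B2:  IN={e:6; rest ⊤}  OUT={e:6; rest ⊤}
  B3:  IN={e:6; rest ⊤}  OUT=(all ⊤)
  B4:  IN=(all ⊤)  OUT=(all ⊤)
  B5:  IN=(all ⊤)  OUT=(all ⊤)
  B6:  IN=(all ⊤)  OUT={f:-2; rest ⊤}
  B7:  IN={f:-2; rest ⊤}  OUT={b:-2, f:-2; rest ⊤}

Merge at B3: IN[B3] = OUT[B2] = {a: ⊤, b: ⊤, c: ⊤, d: ⊤, e: 6, f: ⊤}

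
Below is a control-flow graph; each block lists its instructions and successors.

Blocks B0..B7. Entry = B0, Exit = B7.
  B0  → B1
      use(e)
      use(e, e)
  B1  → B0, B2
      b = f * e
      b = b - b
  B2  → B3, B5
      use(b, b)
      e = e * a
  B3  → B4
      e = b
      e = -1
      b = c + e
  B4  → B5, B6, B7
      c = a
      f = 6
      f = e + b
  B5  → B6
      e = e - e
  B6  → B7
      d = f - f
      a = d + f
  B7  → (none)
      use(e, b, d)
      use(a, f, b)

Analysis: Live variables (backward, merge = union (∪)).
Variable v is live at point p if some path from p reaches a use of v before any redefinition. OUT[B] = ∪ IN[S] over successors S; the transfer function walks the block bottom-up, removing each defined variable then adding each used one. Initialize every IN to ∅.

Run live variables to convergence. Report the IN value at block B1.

Per-block solution:
  B0:  IN={a, c, d, e, f}  OUT={a, c, d, e, f}
  B1:  IN={a, c, d, e, f}  OUT={a, b, c, d, e, f}
  B2:  IN={a, b, c, d, e, f}  OUT={a, b, c, d, e, f}
  B3:  IN={a, b, c, d}  OUT={a, b, d, e}
  B4:  IN={a, b, d, e}  OUT={a, b, d, e, f}
  B5:  IN={b, e, f}  OUT={b, e, f}
  B6:  IN={b, e, f}  OUT={a, b, d, e, f}
  B7:  IN={a, b, d, e, f}  OUT={}

Merge at B1: OUT[B1] = IN[B0] ⊔ IN[B2] = {a, b, c, d, e, f}
Applying B1's transfer function to that OUT value gives IN[B1] (row B1 above).

Answer: {a, c, d, e, f}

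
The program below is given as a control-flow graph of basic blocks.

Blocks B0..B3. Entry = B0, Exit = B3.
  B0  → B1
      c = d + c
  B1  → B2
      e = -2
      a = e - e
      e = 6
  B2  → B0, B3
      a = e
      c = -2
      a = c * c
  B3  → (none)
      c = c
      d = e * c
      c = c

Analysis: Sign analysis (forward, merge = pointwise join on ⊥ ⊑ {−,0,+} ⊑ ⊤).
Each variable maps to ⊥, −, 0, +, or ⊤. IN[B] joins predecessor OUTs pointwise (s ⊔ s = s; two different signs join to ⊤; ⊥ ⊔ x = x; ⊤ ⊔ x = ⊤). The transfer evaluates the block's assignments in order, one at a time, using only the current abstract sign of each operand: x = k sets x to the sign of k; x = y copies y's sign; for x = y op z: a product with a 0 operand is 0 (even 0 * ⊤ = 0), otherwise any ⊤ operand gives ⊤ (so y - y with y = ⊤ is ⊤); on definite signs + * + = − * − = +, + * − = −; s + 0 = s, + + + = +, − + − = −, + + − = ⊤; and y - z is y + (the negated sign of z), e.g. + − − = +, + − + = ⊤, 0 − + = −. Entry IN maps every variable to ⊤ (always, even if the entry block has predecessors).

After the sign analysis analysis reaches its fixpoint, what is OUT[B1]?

Per-block solution:
  B0:   IN=(all ⊤)   OUT=(all ⊤)
  B1:   IN=(all ⊤)   OUT={e:+; rest ⊤}
  B2:   IN={e:+; rest ⊤}   OUT={a:+, c:-, e:+; rest ⊤}
  B3:   IN={a:+, c:-, e:+; rest ⊤}   OUT={a:+, c:-, d:-, e:+; rest ⊤}

Merge at B1: IN[B1] = OUT[B0] = {a: ⊤, b: ⊤, c: ⊤, d: ⊤, e: ⊤, f: ⊤}
Applying B1's transfer function to that IN value gives OUT[B1] (row B1 above).

Answer: {a: ⊤, b: ⊤, c: ⊤, d: ⊤, e: +, f: ⊤}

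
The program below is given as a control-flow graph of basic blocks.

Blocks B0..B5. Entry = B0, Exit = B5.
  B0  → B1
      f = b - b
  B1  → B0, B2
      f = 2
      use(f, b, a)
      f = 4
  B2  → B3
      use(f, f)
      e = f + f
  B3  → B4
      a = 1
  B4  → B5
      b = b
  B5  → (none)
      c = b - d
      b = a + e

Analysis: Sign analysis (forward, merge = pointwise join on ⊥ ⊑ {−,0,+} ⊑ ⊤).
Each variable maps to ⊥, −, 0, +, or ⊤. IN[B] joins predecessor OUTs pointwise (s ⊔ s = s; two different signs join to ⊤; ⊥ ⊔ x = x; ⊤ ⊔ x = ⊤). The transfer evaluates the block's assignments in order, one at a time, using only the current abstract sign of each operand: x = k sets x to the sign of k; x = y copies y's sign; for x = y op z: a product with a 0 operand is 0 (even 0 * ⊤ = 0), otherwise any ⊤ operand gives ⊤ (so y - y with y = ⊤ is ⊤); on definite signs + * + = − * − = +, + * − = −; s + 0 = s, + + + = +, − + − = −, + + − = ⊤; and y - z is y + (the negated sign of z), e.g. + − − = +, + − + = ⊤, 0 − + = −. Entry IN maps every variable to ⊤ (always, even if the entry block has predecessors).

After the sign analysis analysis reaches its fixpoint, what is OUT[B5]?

Converged values:
  B0:  IN=(all ⊤)  OUT=(all ⊤)
  B1:  IN=(all ⊤)  OUT={f:+; rest ⊤}
  B2:  IN={f:+; rest ⊤}  OUT={e:+, f:+; rest ⊤}
  B3:  IN={e:+, f:+; rest ⊤}  OUT={a:+, e:+, f:+; rest ⊤}
  B4:  IN={a:+, e:+, f:+; rest ⊤}  OUT={a:+, e:+, f:+; rest ⊤}
  B5:  IN={a:+, e:+, f:+; rest ⊤}  OUT={a:+, b:+, e:+, f:+; rest ⊤}

Merge at B5: IN[B5] = OUT[B4] = {a: +, b: ⊤, c: ⊤, d: ⊤, e: +, f: +}
Applying B5's transfer function to that IN value gives OUT[B5] (row B5 above).

Answer: {a: +, b: +, c: ⊤, d: ⊤, e: +, f: +}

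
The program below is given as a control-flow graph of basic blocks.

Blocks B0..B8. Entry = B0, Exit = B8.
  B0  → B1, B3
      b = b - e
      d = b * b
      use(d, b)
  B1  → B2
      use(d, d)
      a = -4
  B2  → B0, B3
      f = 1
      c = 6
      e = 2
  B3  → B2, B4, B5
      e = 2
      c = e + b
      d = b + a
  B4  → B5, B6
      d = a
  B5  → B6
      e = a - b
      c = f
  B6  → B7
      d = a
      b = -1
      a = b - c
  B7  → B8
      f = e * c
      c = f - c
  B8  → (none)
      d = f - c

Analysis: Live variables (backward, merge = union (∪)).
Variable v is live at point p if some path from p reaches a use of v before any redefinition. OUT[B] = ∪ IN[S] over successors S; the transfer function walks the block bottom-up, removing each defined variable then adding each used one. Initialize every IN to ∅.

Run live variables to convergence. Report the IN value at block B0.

Answer: {a, b, e, f}

Derivation:
Converged values:
  B0: | IN={a, b, e, f} | OUT={a, b, d, f}
  B1: | IN={b, d} | OUT={a, b}
  B2: | IN={a, b} | OUT={a, b, e, f}
  B3: | IN={a, b, f} | OUT={a, b, c, e, f}
  B4: | IN={a, b, c, e, f} | OUT={a, b, c, e, f}
  B5: | IN={a, b, f} | OUT={a, c, e}
  B6: | IN={a, c, e} | OUT={c, e}
  B7: | IN={c, e} | OUT={c, f}
  B8: | IN={c, f} | OUT={}

Merge at B0: OUT[B0] = IN[B1] ⊔ IN[B3] = {a, b, d, f}
Applying B0's transfer function to that OUT value gives IN[B0] (row B0 above).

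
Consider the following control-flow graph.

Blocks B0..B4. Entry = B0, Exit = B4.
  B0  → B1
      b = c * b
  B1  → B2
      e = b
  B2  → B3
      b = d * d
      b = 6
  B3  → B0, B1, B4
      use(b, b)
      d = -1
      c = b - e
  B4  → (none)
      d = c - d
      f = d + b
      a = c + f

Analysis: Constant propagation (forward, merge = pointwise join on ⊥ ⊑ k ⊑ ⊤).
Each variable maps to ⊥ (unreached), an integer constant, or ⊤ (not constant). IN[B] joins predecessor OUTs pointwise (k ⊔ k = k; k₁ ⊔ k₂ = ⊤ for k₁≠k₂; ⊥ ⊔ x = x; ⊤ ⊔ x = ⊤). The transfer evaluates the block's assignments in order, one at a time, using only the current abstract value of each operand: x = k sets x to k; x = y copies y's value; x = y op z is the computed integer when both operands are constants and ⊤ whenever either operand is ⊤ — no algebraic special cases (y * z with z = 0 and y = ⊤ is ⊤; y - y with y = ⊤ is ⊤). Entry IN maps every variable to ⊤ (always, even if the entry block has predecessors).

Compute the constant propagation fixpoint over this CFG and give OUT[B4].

Per-block solution:
  B0:   IN=(all ⊤)   OUT=(all ⊤)
  B1:   IN=(all ⊤)   OUT=(all ⊤)
  B2:   IN=(all ⊤)   OUT={b:6; rest ⊤}
  B3:   IN={b:6; rest ⊤}   OUT={b:6, d:-1; rest ⊤}
  B4:   IN={b:6, d:-1; rest ⊤}   OUT={b:6; rest ⊤}

Merge at B4: IN[B4] = OUT[B3] = {a: ⊤, b: 6, c: ⊤, d: -1, e: ⊤, f: ⊤}
Applying B4's transfer function to that IN value gives OUT[B4] (row B4 above).

Answer: {a: ⊤, b: 6, c: ⊤, d: ⊤, e: ⊤, f: ⊤}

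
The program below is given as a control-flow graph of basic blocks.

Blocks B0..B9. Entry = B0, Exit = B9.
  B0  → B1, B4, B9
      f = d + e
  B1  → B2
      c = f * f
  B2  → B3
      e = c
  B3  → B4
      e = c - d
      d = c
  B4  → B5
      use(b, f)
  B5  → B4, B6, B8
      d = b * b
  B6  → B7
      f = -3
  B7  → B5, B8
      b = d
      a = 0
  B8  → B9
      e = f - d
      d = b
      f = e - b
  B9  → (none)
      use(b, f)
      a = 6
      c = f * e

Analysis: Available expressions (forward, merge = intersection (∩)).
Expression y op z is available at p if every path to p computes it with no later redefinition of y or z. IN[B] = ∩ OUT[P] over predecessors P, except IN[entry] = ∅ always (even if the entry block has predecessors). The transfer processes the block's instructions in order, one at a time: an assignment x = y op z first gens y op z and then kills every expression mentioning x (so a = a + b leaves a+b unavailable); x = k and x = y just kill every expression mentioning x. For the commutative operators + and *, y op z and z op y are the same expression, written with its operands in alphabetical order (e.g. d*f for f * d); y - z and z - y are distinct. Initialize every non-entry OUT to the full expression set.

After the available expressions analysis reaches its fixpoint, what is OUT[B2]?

Fixpoint table:
  B0:  IN={}  OUT={d+e}
  B1:  IN={d+e}  OUT={d+e, f*f}
  B2:  IN={d+e, f*f}  OUT={f*f}
  B3:  IN={f*f}  OUT={f*f}
  B4:  IN={}  OUT={}
  B5:  IN={}  OUT={b*b}
  B6:  IN={b*b}  OUT={b*b}
  B7:  IN={b*b}  OUT={}
  B8:  IN={}  OUT={e-b}
  B9:  IN={}  OUT={e*f}

Merge at B2: IN[B2] = OUT[B1] = {d+e, f*f}
Applying B2's transfer function to that IN value gives OUT[B2] (row B2 above).

Answer: {f*f}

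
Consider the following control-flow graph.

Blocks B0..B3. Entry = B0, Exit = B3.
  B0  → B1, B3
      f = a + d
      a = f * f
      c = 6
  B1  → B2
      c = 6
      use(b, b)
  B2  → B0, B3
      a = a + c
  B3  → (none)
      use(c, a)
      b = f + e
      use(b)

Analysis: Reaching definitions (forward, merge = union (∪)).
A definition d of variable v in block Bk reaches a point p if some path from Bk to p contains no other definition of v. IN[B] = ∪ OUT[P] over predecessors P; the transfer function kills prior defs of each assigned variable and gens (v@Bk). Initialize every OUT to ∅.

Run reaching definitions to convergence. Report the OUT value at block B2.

Answer: {a@B2, c@B1, f@B0}

Derivation:
Converged values:
  B0:  IN={a@B2, c@B1, f@B0}  OUT={a@B0, c@B0, f@B0}
  B1:  IN={a@B0, c@B0, f@B0}  OUT={a@B0, c@B1, f@B0}
  B2:  IN={a@B0, c@B1, f@B0}  OUT={a@B2, c@B1, f@B0}
  B3:  IN={a@B0, a@B2, c@B0, c@B1, f@B0}  OUT={a@B0, a@B2, b@B3, c@B0, c@B1, f@B0}

Merge at B2: IN[B2] = OUT[B1] = {a@B0, c@B1, f@B0}
Applying B2's transfer function to that IN value gives OUT[B2] (row B2 above).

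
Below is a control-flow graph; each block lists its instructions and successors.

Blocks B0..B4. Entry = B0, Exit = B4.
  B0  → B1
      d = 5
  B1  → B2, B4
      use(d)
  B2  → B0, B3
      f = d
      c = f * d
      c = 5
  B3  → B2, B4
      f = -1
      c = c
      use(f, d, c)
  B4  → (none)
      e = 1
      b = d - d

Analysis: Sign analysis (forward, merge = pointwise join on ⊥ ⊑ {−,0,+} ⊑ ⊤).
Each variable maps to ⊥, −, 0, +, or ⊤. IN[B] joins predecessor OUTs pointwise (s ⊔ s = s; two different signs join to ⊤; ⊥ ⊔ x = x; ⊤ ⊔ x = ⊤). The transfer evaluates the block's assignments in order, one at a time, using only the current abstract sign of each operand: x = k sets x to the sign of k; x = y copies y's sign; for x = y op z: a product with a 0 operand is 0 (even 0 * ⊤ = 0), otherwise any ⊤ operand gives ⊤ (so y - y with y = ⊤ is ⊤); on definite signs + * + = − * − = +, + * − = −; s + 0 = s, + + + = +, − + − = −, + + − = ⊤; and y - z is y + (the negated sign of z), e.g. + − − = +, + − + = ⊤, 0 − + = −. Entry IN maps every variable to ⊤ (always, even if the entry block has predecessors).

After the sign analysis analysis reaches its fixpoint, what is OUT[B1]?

Fixpoint table:
  B0: | IN=(all ⊤) | OUT={d:+; rest ⊤}
  B1: | IN={d:+; rest ⊤} | OUT={d:+; rest ⊤}
  B2: | IN={d:+; rest ⊤} | OUT={c:+, d:+, f:+; rest ⊤}
  B3: | IN={c:+, d:+, f:+; rest ⊤} | OUT={c:+, d:+, f:-; rest ⊤}
  B4: | IN={d:+; rest ⊤} | OUT={d:+, e:+; rest ⊤}

Merge at B1: IN[B1] = OUT[B0] = {a: ⊤, b: ⊤, c: ⊤, d: +, e: ⊤, f: ⊤}
Applying B1's transfer function to that IN value gives OUT[B1] (row B1 above).

Answer: {a: ⊤, b: ⊤, c: ⊤, d: +, e: ⊤, f: ⊤}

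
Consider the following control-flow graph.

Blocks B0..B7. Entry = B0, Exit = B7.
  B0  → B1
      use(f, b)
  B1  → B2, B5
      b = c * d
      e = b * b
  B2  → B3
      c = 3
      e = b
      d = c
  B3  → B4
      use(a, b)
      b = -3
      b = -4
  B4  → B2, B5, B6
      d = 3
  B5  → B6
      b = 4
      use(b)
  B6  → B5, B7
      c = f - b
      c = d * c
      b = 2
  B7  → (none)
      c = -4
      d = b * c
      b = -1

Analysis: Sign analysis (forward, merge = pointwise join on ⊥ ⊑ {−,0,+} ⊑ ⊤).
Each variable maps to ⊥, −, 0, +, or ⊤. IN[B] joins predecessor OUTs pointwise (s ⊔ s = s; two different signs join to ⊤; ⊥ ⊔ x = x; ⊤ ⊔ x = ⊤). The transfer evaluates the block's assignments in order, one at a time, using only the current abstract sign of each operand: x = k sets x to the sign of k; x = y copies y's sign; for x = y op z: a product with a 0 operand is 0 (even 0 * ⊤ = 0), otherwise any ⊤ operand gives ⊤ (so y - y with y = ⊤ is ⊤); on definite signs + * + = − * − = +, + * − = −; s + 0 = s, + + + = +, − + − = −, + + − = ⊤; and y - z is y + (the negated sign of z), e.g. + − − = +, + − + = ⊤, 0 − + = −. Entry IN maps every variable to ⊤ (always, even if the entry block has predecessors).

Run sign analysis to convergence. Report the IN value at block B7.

Converged values:
  B0:   IN=(all ⊤)   OUT=(all ⊤)
  B1:   IN=(all ⊤)   OUT=(all ⊤)
  B2:   IN=(all ⊤)   OUT={c:+, d:+; rest ⊤}
  B3:   IN={c:+, d:+; rest ⊤}   OUT={b:-, c:+, d:+; rest ⊤}
  B4:   IN={b:-, c:+, d:+; rest ⊤}   OUT={b:-, c:+, d:+; rest ⊤}
  B5:   IN=(all ⊤)   OUT={b:+; rest ⊤}
  B6:   IN=(all ⊤)   OUT={b:+; rest ⊤}
  B7:   IN={b:+; rest ⊤}   OUT={b:-, c:-, d:-; rest ⊤}

Merge at B7: IN[B7] = OUT[B6] = {a: ⊤, b: +, c: ⊤, d: ⊤, e: ⊤, f: ⊤}

Answer: {a: ⊤, b: +, c: ⊤, d: ⊤, e: ⊤, f: ⊤}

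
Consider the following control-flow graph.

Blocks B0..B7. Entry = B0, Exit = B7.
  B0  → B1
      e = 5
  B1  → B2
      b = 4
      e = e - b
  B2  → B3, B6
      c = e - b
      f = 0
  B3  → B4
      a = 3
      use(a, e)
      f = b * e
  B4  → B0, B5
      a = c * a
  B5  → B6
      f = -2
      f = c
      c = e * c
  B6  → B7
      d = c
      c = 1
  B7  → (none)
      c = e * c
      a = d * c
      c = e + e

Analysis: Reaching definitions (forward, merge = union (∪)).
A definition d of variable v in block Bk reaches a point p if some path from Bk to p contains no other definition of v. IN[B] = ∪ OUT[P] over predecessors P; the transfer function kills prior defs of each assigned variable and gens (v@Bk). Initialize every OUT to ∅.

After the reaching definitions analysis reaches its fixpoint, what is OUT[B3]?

Answer: {a@B3, b@B1, c@B2, e@B1, f@B3}

Derivation:
Converged values:
  B0:  IN={a@B4, b@B1, c@B2, e@B1, f@B3}  OUT={a@B4, b@B1, c@B2, e@B0, f@B3}
  B1:  IN={a@B4, b@B1, c@B2, e@B0, f@B3}  OUT={a@B4, b@B1, c@B2, e@B1, f@B3}
  B2:  IN={a@B4, b@B1, c@B2, e@B1, f@B3}  OUT={a@B4, b@B1, c@B2, e@B1, f@B2}
  B3:  IN={a@B4, b@B1, c@B2, e@B1, f@B2}  OUT={a@B3, b@B1, c@B2, e@B1, f@B3}
  B4:  IN={a@B3, b@B1, c@B2, e@B1, f@B3}  OUT={a@B4, b@B1, c@B2, e@B1, f@B3}
  B5:  IN={a@B4, b@B1, c@B2, e@B1, f@B3}  OUT={a@B4, b@B1, c@B5, e@B1, f@B5}
  B6:  IN={a@B4, b@B1, c@B2, c@B5, e@B1, f@B2, f@B5}  OUT={a@B4, b@B1, c@B6, d@B6, e@B1, f@B2, f@B5}
  B7:  IN={a@B4, b@B1, c@B6, d@B6, e@B1, f@B2, f@B5}  OUT={a@B7, b@B1, c@B7, d@B6, e@B1, f@B2, f@B5}

Merge at B3: IN[B3] = OUT[B2] = {a@B4, b@B1, c@B2, e@B1, f@B2}
Applying B3's transfer function to that IN value gives OUT[B3] (row B3 above).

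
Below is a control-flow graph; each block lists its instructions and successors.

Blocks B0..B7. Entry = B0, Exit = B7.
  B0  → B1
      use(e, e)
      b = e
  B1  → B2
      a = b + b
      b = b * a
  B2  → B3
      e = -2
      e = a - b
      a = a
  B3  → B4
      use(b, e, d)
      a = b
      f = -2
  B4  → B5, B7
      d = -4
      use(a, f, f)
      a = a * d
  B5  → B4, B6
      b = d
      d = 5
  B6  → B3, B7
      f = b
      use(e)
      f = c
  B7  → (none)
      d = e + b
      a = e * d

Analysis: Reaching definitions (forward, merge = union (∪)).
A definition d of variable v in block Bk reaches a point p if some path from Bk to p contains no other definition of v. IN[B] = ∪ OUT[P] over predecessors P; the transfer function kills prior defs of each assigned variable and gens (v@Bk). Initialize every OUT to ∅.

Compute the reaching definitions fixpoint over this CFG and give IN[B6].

Fixpoint table:
  B0:   IN={}   OUT={b@B0}
  B1:   IN={b@B0}   OUT={a@B1, b@B1}
  B2:   IN={a@B1, b@B1}   OUT={a@B2, b@B1, e@B2}
  B3:   IN={a@B2, a@B4, b@B1, b@B5, d@B5, e@B2, f@B6}   OUT={a@B3, b@B1, b@B5, d@B5, e@B2, f@B3}
  B4:   IN={a@B3, a@B4, b@B1, b@B5, d@B5, e@B2, f@B3}   OUT={a@B4, b@B1, b@B5, d@B4, e@B2, f@B3}
  B5:   IN={a@B4, b@B1, b@B5, d@B4, e@B2, f@B3}   OUT={a@B4, b@B5, d@B5, e@B2, f@B3}
  B6:   IN={a@B4, b@B5, d@B5, e@B2, f@B3}   OUT={a@B4, b@B5, d@B5, e@B2, f@B6}
  B7:   IN={a@B4, b@B1, b@B5, d@B4, d@B5, e@B2, f@B3, f@B6}   OUT={a@B7, b@B1, b@B5, d@B7, e@B2, f@B3, f@B6}

Merge at B6: IN[B6] = OUT[B5] = {a@B4, b@B5, d@B5, e@B2, f@B3}

Answer: {a@B4, b@B5, d@B5, e@B2, f@B3}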